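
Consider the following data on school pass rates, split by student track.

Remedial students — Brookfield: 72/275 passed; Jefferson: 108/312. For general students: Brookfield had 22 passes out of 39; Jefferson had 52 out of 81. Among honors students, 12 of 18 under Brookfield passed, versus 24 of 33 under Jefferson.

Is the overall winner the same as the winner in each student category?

Remedial: Brookfield 72/275 = 26.2%, Jefferson 108/312 = 34.6% → Jefferson
General: Brookfield 22/39 = 56.4%, Jefferson 52/81 = 64.2% → Jefferson
Honors: Brookfield 12/18 = 66.7%, Jefferson 24/33 = 72.7% → Jefferson
Overall: Brookfield 106/332 = 31.9%, Jefferson 184/426 = 43.2% → Jefferson
Jefferson wins overall and in every student group — no reversal.

Yes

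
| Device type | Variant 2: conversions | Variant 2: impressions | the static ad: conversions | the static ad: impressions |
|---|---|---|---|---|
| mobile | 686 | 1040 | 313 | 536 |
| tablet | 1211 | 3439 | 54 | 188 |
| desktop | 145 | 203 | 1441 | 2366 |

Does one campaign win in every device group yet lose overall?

Yes

Mobile: Variant 2 686/1040 = 66.0%, the static ad 313/536 = 58.4% → Variant 2
Tablet: Variant 2 1211/3439 = 35.2%, the static ad 54/188 = 28.7% → Variant 2
Desktop: Variant 2 145/203 = 71.4%, the static ad 1441/2366 = 60.9% → Variant 2
Overall: Variant 2 2042/4682 = 43.6%, the static ad 1808/3090 = 58.5% → the static ad
Variant 2 wins each device group but the static ad wins overall — the comparison reverses. Variant 2's impressions skew toward tablet, which has a lower base rate.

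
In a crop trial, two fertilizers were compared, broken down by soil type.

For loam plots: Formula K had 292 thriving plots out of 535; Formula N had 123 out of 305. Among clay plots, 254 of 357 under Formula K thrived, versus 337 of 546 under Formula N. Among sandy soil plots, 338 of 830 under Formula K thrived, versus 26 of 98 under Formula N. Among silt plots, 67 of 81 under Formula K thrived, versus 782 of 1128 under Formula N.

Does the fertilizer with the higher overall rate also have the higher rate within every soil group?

Loam: Formula K 292/535 = 54.6%, Formula N 123/305 = 40.3% → Formula K
Clay: Formula K 254/357 = 71.1%, Formula N 337/546 = 61.7% → Formula K
Sandy soil: Formula K 338/830 = 40.7%, Formula N 26/98 = 26.5% → Formula K
Silt: Formula K 67/81 = 82.7%, Formula N 782/1128 = 69.3% → Formula K
Overall: Formula K 951/1803 = 52.7%, Formula N 1268/2077 = 61.0% → Formula N
Formula K wins each soil group but Formula N wins overall — the comparison reverses. Formula K's plots skew toward sandy soil, which has a lower base rate.

No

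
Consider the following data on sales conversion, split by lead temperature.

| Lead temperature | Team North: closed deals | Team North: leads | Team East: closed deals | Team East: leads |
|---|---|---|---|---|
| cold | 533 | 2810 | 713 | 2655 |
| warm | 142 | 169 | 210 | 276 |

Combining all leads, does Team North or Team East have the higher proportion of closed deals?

Cold: Team North 533/2810 = 19.0%, Team East 713/2655 = 26.9% → Team East
Warm: Team North 142/169 = 84.0%, Team East 210/276 = 76.1% → Team North
Overall: Team North 675/2979 = 22.7%, Team East 923/2931 = 31.5% → Team East
(Neither sweeps every lead group, but Team East has the higher pooled rate.)

Team East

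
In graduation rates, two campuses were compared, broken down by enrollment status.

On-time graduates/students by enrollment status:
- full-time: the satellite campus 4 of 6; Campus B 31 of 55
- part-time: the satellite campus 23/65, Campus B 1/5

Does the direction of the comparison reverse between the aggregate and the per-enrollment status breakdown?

Yes

Full-time: the satellite campus 4/6 = 66.7%, Campus B 31/55 = 56.4% → the satellite campus
Part-time: the satellite campus 23/65 = 35.4%, Campus B 1/5 = 20.0% → the satellite campus
Overall: the satellite campus 27/71 = 38.0%, Campus B 32/60 = 53.3% → Campus B
The satellite campus wins each enrollment group but Campus B wins overall — the comparison reverses. The satellite campus's students skew toward part-time, which has a lower base rate.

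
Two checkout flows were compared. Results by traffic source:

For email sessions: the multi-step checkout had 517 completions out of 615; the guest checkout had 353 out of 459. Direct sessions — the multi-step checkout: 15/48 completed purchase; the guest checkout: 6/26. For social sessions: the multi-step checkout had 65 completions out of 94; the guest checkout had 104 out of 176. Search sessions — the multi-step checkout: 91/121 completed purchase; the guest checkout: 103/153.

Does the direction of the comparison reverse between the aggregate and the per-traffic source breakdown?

Email: the multi-step checkout 517/615 = 84.1%, the guest checkout 353/459 = 76.9% → the multi-step checkout
Direct: the multi-step checkout 15/48 = 31.2%, the guest checkout 6/26 = 23.1% → the multi-step checkout
Social: the multi-step checkout 65/94 = 69.1%, the guest checkout 104/176 = 59.1% → the multi-step checkout
Search: the multi-step checkout 91/121 = 75.2%, the guest checkout 103/153 = 67.3% → the multi-step checkout
Overall: the multi-step checkout 688/878 = 78.4%, the guest checkout 566/814 = 69.5% → the multi-step checkout
The multi-step checkout wins overall and in every traffic group — no reversal.

No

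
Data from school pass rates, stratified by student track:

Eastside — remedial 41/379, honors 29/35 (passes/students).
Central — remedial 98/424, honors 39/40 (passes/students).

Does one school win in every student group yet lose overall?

Remedial: Eastside 41/379 = 10.8%, Central 98/424 = 23.1% → Central
Honors: Eastside 29/35 = 82.9%, Central 39/40 = 97.5% → Central
Overall: Eastside 70/414 = 16.9%, Central 137/464 = 29.5% → Central
Central wins overall and in every student group — no reversal.

No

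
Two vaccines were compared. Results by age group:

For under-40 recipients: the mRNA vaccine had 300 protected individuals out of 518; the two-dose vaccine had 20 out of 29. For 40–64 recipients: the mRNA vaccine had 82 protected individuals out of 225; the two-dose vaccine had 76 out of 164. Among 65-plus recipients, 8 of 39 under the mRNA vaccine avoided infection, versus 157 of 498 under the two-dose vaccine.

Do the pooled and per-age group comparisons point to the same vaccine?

Under-40: the mRNA vaccine 300/518 = 57.9%, the two-dose vaccine 20/29 = 69.0% → the two-dose vaccine
40–64: the mRNA vaccine 82/225 = 36.4%, the two-dose vaccine 76/164 = 46.3% → the two-dose vaccine
65-plus: the mRNA vaccine 8/39 = 20.5%, the two-dose vaccine 157/498 = 31.5% → the two-dose vaccine
Overall: the mRNA vaccine 390/782 = 49.9%, the two-dose vaccine 253/691 = 36.6% → the mRNA vaccine
The two-dose vaccine wins each age group but the mRNA vaccine wins overall — the comparison reverses. The two-dose vaccine's recipients skew toward 65-plus, which has a lower base rate.

No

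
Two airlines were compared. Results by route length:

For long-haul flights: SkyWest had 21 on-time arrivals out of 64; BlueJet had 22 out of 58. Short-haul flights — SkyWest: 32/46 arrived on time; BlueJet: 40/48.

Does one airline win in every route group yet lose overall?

Long-haul: SkyWest 21/64 = 32.8%, BlueJet 22/58 = 37.9% → BlueJet
Short-haul: SkyWest 32/46 = 69.6%, BlueJet 40/48 = 83.3% → BlueJet
Overall: SkyWest 53/110 = 48.2%, BlueJet 62/106 = 58.5% → BlueJet
BlueJet wins overall and in every route group — no reversal.

No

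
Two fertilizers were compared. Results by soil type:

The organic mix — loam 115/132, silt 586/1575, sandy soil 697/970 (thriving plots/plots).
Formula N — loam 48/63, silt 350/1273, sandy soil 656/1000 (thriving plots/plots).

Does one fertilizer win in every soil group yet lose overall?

No

Loam: the organic mix 115/132 = 87.1%, Formula N 48/63 = 76.2% → the organic mix
Silt: the organic mix 586/1575 = 37.2%, Formula N 350/1273 = 27.5% → the organic mix
Sandy soil: the organic mix 697/970 = 71.9%, Formula N 656/1000 = 65.6% → the organic mix
Overall: the organic mix 1398/2677 = 52.2%, Formula N 1054/2336 = 45.1% → the organic mix
The organic mix wins overall and in every soil group — no reversal.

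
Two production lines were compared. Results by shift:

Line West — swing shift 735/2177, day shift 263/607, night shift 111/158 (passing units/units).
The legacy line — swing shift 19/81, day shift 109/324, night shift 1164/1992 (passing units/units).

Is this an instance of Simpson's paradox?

Yes

Swing shift: Line West 735/2177 = 33.8%, the legacy line 19/81 = 23.5% → Line West
Day shift: Line West 263/607 = 43.3%, the legacy line 109/324 = 33.6% → Line West
Night shift: Line West 111/158 = 70.3%, the legacy line 1164/1992 = 58.4% → Line West
Overall: Line West 1109/2942 = 37.7%, the legacy line 1292/2397 = 53.9% → the legacy line
Line West wins each shift group but the legacy line wins overall — the comparison reverses. Line West's units skew toward swing shift, which has a lower base rate.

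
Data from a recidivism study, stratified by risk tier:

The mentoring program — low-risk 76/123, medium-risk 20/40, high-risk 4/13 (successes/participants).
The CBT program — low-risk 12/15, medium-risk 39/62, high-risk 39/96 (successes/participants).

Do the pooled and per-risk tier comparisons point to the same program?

Low-risk: the mentoring program 76/123 = 61.8%, the CBT program 12/15 = 80.0% → the CBT program
Medium-risk: the mentoring program 20/40 = 50.0%, the CBT program 39/62 = 62.9% → the CBT program
High-risk: the mentoring program 4/13 = 30.8%, the CBT program 39/96 = 40.6% → the CBT program
Overall: the mentoring program 100/176 = 56.8%, the CBT program 90/173 = 52.0% → the mentoring program
The CBT program wins each risk group but the mentoring program wins overall — the comparison reverses. The CBT program's participants skew toward high-risk, which has a lower base rate.

No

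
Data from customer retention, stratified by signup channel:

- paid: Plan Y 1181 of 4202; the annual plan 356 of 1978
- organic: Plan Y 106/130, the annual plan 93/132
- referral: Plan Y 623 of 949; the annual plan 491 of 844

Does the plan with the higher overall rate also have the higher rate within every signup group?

Paid: Plan Y 1181/4202 = 28.1%, the annual plan 356/1978 = 18.0% → Plan Y
Organic: Plan Y 106/130 = 81.5%, the annual plan 93/132 = 70.5% → Plan Y
Referral: Plan Y 623/949 = 65.6%, the annual plan 491/844 = 58.2% → Plan Y
Overall: Plan Y 1910/5281 = 36.2%, the annual plan 940/2954 = 31.8% → Plan Y
Plan Y wins overall and in every signup group — no reversal.

Yes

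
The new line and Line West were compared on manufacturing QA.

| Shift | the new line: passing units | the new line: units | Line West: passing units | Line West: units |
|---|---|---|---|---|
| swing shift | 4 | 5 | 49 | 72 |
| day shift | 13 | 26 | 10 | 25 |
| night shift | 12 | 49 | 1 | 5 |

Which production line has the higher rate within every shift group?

Swing shift: the new line 4/5 = 80.0%, Line West 49/72 = 68.1% → the new line
Day shift: the new line 13/26 = 50.0%, Line West 10/25 = 40.0% → the new line
Night shift: the new line 12/49 = 24.5%, Line West 1/5 = 20.0% → the new line
The new line has the higher rate in all 3 groups.

the new line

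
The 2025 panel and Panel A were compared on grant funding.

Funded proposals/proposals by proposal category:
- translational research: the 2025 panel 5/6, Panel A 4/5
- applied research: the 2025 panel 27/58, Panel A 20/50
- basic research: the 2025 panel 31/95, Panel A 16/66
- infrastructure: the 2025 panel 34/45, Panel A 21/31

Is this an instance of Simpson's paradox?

No

Translational research: the 2025 panel 5/6 = 83.3%, Panel A 4/5 = 80.0% → the 2025 panel
Applied research: the 2025 panel 27/58 = 46.6%, Panel A 20/50 = 40.0% → the 2025 panel
Basic research: the 2025 panel 31/95 = 32.6%, Panel A 16/66 = 24.2% → the 2025 panel
Infrastructure: the 2025 panel 34/45 = 75.6%, Panel A 21/31 = 67.7% → the 2025 panel
Overall: the 2025 panel 97/204 = 47.5%, Panel A 61/152 = 40.1% → the 2025 panel
The 2025 panel wins overall and in every proposal group — no reversal.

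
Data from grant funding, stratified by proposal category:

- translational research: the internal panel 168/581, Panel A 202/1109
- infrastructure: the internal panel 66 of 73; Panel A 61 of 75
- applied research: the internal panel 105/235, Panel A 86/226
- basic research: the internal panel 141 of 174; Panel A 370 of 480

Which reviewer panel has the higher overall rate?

the internal panel

Translational research: the internal panel 168/581 = 28.9%, Panel A 202/1109 = 18.2% → the internal panel
Infrastructure: the internal panel 66/73 = 90.4%, Panel A 61/75 = 81.3% → the internal panel
Applied research: the internal panel 105/235 = 44.7%, Panel A 86/226 = 38.1% → the internal panel
Basic research: the internal panel 141/174 = 81.0%, Panel A 370/480 = 77.1% → the internal panel
Overall: the internal panel 480/1063 = 45.2%, Panel A 719/1890 = 38.0% → the internal panel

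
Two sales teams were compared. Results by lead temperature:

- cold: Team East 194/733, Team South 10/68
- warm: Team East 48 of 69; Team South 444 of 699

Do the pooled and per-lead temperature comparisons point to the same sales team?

Cold: Team East 194/733 = 26.5%, Team South 10/68 = 14.7% → Team East
Warm: Team East 48/69 = 69.6%, Team South 444/699 = 63.5% → Team East
Overall: Team East 242/802 = 30.2%, Team South 454/767 = 59.2% → Team South
Team East wins each lead group but Team South wins overall — the comparison reverses. Team East's leads skew toward cold, which has a lower base rate.

No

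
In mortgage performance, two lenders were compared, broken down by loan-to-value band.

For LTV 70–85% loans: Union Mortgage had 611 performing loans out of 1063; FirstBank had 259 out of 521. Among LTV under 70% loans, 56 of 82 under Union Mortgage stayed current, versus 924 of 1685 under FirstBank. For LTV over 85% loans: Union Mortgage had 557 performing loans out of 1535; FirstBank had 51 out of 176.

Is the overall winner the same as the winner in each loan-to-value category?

No

LTV 70–85%: Union Mortgage 611/1063 = 57.5%, FirstBank 259/521 = 49.7% → Union Mortgage
LTV under 70%: Union Mortgage 56/82 = 68.3%, FirstBank 924/1685 = 54.8% → Union Mortgage
LTV over 85%: Union Mortgage 557/1535 = 36.3%, FirstBank 51/176 = 29.0% → Union Mortgage
Overall: Union Mortgage 1224/2680 = 45.7%, FirstBank 1234/2382 = 51.8% → FirstBank
Union Mortgage wins each loan-to-value group but FirstBank wins overall — the comparison reverses. Union Mortgage's loans skew toward LTV over 85%, which has a lower base rate.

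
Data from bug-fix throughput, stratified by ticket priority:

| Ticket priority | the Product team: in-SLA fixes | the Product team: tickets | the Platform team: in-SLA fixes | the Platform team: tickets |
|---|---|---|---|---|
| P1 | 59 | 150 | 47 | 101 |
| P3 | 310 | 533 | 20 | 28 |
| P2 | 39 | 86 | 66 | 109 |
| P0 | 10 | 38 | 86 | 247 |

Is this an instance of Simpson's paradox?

P1: the Product team 59/150 = 39.3%, the Platform team 47/101 = 46.5% → the Platform team
P3: the Product team 310/533 = 58.2%, the Platform team 20/28 = 71.4% → the Platform team
P2: the Product team 39/86 = 45.3%, the Platform team 66/109 = 60.6% → the Platform team
P0: the Product team 10/38 = 26.3%, the Platform team 86/247 = 34.8% → the Platform team
Overall: the Product team 418/807 = 51.8%, the Platform team 219/485 = 45.2% → the Product team
The Platform team wins each ticket group but the Product team wins overall — the comparison reverses. The Platform team's tickets skew toward P0, which has a lower base rate.

Yes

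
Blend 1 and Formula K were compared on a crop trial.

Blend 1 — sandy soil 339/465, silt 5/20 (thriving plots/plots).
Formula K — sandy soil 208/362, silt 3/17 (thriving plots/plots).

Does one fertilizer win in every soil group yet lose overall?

Sandy soil: Blend 1 339/465 = 72.9%, Formula K 208/362 = 57.5% → Blend 1
Silt: Blend 1 5/20 = 25.0%, Formula K 3/17 = 17.6% → Blend 1
Overall: Blend 1 344/485 = 70.9%, Formula K 211/379 = 55.7% → Blend 1
Blend 1 wins overall and in every soil group — no reversal.

No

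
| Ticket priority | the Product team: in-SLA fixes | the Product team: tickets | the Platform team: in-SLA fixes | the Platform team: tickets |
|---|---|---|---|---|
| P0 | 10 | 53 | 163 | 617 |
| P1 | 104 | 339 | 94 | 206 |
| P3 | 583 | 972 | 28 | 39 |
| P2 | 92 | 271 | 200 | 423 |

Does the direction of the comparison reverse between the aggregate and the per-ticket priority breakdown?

Yes

P0: the Product team 10/53 = 18.9%, the Platform team 163/617 = 26.4% → the Platform team
P1: the Product team 104/339 = 30.7%, the Platform team 94/206 = 45.6% → the Platform team
P3: the Product team 583/972 = 60.0%, the Platform team 28/39 = 71.8% → the Platform team
P2: the Product team 92/271 = 33.9%, the Platform team 200/423 = 47.3% → the Platform team
Overall: the Product team 789/1635 = 48.3%, the Platform team 485/1285 = 37.7% → the Product team
The Platform team wins each ticket group but the Product team wins overall — the comparison reverses. The Platform team's tickets skew toward P0, which has a lower base rate.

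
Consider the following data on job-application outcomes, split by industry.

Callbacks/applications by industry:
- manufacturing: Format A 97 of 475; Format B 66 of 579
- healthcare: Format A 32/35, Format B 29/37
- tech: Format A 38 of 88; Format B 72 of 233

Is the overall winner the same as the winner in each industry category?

Manufacturing: Format A 97/475 = 20.4%, Format B 66/579 = 11.4% → Format A
Healthcare: Format A 32/35 = 91.4%, Format B 29/37 = 78.4% → Format A
Tech: Format A 38/88 = 43.2%, Format B 72/233 = 30.9% → Format A
Overall: Format A 167/598 = 27.9%, Format B 167/849 = 19.7% → Format A
Format A wins overall and in every industry group — no reversal.

Yes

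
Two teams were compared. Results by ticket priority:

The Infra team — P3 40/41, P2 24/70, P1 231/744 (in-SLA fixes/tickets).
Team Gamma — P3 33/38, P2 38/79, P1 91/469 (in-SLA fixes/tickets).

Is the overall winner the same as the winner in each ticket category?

No

P3: the Infra team 40/41 = 97.6%, Team Gamma 33/38 = 86.8% → the Infra team
P2: the Infra team 24/70 = 34.3%, Team Gamma 38/79 = 48.1% → Team Gamma
P1: the Infra team 231/744 = 31.0%, Team Gamma 91/469 = 19.4% → the Infra team
Overall: the Infra team 295/855 = 34.5%, Team Gamma 162/586 = 27.6% → the Infra team
Neither sweeps: the Infra team wins 2 of 3 groups, Team Gamma wins 1. The Infra team wins overall but not every group — no Simpson reversal.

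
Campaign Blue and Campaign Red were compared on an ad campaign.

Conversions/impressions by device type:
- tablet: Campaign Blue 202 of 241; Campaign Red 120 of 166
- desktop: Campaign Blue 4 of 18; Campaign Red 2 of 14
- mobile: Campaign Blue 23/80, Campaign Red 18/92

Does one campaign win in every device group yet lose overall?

No

Tablet: Campaign Blue 202/241 = 83.8%, Campaign Red 120/166 = 72.3% → Campaign Blue
Desktop: Campaign Blue 4/18 = 22.2%, Campaign Red 2/14 = 14.3% → Campaign Blue
Mobile: Campaign Blue 23/80 = 28.8%, Campaign Red 18/92 = 19.6% → Campaign Blue
Overall: Campaign Blue 229/339 = 67.6%, Campaign Red 140/272 = 51.5% → Campaign Blue
Campaign Blue wins overall and in every device group — no reversal.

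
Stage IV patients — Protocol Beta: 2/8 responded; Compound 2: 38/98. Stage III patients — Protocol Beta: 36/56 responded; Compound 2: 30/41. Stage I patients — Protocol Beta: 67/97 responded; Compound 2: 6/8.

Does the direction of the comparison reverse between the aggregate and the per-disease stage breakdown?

Stage IV: Protocol Beta 2/8 = 25.0%, Compound 2 38/98 = 38.8% → Compound 2
Stage III: Protocol Beta 36/56 = 64.3%, Compound 2 30/41 = 73.2% → Compound 2
Stage I: Protocol Beta 67/97 = 69.1%, Compound 2 6/8 = 75.0% → Compound 2
Overall: Protocol Beta 105/161 = 65.2%, Compound 2 74/147 = 50.3% → Protocol Beta
Compound 2 wins each disease group but Protocol Beta wins overall — the comparison reverses. Compound 2's patients skew toward stage IV, which has a lower base rate.

Yes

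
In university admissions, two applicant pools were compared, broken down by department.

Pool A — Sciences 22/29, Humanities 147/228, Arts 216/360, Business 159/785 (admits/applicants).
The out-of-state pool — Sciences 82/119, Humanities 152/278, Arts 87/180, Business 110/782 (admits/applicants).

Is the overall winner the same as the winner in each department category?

Yes

Sciences: Pool A 22/29 = 75.9%, the out-of-state pool 82/119 = 68.9% → Pool A
Humanities: Pool A 147/228 = 64.5%, the out-of-state pool 152/278 = 54.7% → Pool A
Arts: Pool A 216/360 = 60.0%, the out-of-state pool 87/180 = 48.3% → Pool A
Business: Pool A 159/785 = 20.3%, the out-of-state pool 110/782 = 14.1% → Pool A
Overall: Pool A 544/1402 = 38.8%, the out-of-state pool 431/1359 = 31.7% → Pool A
Pool A wins overall and in every department group — no reversal.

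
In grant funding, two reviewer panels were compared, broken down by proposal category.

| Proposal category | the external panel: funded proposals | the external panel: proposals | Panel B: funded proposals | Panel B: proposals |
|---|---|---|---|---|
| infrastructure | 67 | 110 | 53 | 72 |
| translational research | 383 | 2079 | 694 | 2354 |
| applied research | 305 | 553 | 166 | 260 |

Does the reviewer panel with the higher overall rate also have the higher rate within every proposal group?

Yes

Infrastructure: the external panel 67/110 = 60.9%, Panel B 53/72 = 73.6% → Panel B
Translational research: the external panel 383/2079 = 18.4%, Panel B 694/2354 = 29.5% → Panel B
Applied research: the external panel 305/553 = 55.2%, Panel B 166/260 = 63.8% → Panel B
Overall: the external panel 755/2742 = 27.5%, Panel B 913/2686 = 34.0% → Panel B
Panel B wins overall and in every proposal group — no reversal.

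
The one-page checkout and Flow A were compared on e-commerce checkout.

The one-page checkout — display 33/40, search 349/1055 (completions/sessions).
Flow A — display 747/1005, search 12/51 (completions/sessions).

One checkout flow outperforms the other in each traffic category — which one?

the one-page checkout

Display: the one-page checkout 33/40 = 82.5%, Flow A 747/1005 = 74.3% → the one-page checkout
Search: the one-page checkout 349/1055 = 33.1%, Flow A 12/51 = 23.5% → the one-page checkout
The one-page checkout has the higher rate in both groups.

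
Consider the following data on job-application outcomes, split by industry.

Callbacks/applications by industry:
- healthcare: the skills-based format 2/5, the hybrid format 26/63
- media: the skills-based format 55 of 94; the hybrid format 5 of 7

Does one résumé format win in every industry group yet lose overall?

Healthcare: the skills-based format 2/5 = 40.0%, the hybrid format 26/63 = 41.3% → the hybrid format
Media: the skills-based format 55/94 = 58.5%, the hybrid format 5/7 = 71.4% → the hybrid format
Overall: the skills-based format 57/99 = 57.6%, the hybrid format 31/70 = 44.3% → the skills-based format
The hybrid format wins each industry group but the skills-based format wins overall — the comparison reverses. The hybrid format's applications skew toward healthcare, which has a lower base rate.

Yes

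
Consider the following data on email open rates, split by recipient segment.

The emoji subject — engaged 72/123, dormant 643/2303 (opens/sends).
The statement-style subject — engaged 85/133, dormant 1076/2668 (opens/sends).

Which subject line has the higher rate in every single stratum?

Engaged: the emoji subject 72/123 = 58.5%, the statement-style subject 85/133 = 63.9% → the statement-style subject
Dormant: the emoji subject 643/2303 = 27.9%, the statement-style subject 1076/2668 = 40.3% → the statement-style subject
The statement-style subject has the higher rate in both groups.

the statement-style subject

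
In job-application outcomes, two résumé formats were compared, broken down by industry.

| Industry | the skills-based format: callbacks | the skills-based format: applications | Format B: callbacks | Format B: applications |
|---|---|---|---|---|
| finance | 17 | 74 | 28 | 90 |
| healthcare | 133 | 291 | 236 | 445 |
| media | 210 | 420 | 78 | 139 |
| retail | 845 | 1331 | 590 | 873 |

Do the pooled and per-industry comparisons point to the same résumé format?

Yes

Finance: the skills-based format 17/74 = 23.0%, Format B 28/90 = 31.1% → Format B
Healthcare: the skills-based format 133/291 = 45.7%, Format B 236/445 = 53.0% → Format B
Media: the skills-based format 210/420 = 50.0%, Format B 78/139 = 56.1% → Format B
Retail: the skills-based format 845/1331 = 63.5%, Format B 590/873 = 67.6% → Format B
Overall: the skills-based format 1205/2116 = 56.9%, Format B 932/1547 = 60.2% → Format B
Format B wins overall and in every industry group — no reversal.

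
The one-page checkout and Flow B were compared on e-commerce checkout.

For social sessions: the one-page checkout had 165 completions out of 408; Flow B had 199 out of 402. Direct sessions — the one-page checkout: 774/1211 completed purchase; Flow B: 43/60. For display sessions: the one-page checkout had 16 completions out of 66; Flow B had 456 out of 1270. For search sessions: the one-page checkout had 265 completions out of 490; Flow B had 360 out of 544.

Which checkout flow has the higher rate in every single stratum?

Social: the one-page checkout 165/408 = 40.4%, Flow B 199/402 = 49.5% → Flow B
Direct: the one-page checkout 774/1211 = 63.9%, Flow B 43/60 = 71.7% → Flow B
Display: the one-page checkout 16/66 = 24.2%, Flow B 456/1270 = 35.9% → Flow B
Search: the one-page checkout 265/490 = 54.1%, Flow B 360/544 = 66.2% → Flow B
Flow B has the higher rate in all 4 groups.

Flow B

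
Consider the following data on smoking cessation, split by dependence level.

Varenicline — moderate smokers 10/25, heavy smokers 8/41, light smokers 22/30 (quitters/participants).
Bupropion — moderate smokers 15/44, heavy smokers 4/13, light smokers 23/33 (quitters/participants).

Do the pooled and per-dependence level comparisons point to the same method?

No

Moderate smokers: varenicline 10/25 = 40.0%, bupropion 15/44 = 34.1% → varenicline
Heavy smokers: varenicline 8/41 = 19.5%, bupropion 4/13 = 30.8% → bupropion
Light smokers: varenicline 22/30 = 73.3%, bupropion 23/33 = 69.7% → varenicline
Overall: varenicline 40/96 = 41.7%, bupropion 42/90 = 46.7% → bupropion
Neither sweeps: varenicline wins 2 of 3 groups, bupropion wins 1. Bupropion wins overall but not every group — no Simpson reversal.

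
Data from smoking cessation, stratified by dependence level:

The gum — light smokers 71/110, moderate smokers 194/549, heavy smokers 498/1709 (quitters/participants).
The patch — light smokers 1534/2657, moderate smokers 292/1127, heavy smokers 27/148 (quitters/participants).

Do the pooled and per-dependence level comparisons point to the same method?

No

Light smokers: the gum 71/110 = 64.5%, the patch 1534/2657 = 57.7% → the gum
Moderate smokers: the gum 194/549 = 35.3%, the patch 292/1127 = 25.9% → the gum
Heavy smokers: the gum 498/1709 = 29.1%, the patch 27/148 = 18.2% → the gum
Overall: the gum 763/2368 = 32.2%, the patch 1853/3932 = 47.1% → the patch
The gum wins each dependence group but the patch wins overall — the comparison reverses. The gum's participants skew toward heavy smokers, which has a lower base rate.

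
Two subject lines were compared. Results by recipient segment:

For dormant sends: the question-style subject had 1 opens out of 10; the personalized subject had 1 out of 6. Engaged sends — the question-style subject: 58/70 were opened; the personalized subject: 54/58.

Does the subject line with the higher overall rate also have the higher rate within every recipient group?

Dormant: the question-style subject 1/10 = 10.0%, the personalized subject 1/6 = 16.7% → the personalized subject
Engaged: the question-style subject 58/70 = 82.9%, the personalized subject 54/58 = 93.1% → the personalized subject
Overall: the question-style subject 59/80 = 73.8%, the personalized subject 55/64 = 85.9% → the personalized subject
The personalized subject wins overall and in every recipient group — no reversal.

Yes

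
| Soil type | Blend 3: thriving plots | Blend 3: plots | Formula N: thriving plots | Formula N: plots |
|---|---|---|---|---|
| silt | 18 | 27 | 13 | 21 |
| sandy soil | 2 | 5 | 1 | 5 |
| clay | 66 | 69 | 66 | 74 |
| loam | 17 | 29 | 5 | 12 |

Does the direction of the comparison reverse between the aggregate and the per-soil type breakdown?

No

Silt: Blend 3 18/27 = 66.7%, Formula N 13/21 = 61.9% → Blend 3
Sandy soil: Blend 3 2/5 = 40.0%, Formula N 1/5 = 20.0% → Blend 3
Clay: Blend 3 66/69 = 95.7%, Formula N 66/74 = 89.2% → Blend 3
Loam: Blend 3 17/29 = 58.6%, Formula N 5/12 = 41.7% → Blend 3
Overall: Blend 3 103/130 = 79.2%, Formula N 85/112 = 75.9% → Blend 3
Blend 3 wins overall and in every soil group — no reversal.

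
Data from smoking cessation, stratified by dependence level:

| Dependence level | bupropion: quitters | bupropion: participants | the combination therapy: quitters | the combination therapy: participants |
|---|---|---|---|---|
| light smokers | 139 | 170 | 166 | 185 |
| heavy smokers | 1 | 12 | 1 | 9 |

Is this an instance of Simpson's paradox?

No

Light smokers: bupropion 139/170 = 81.8%, the combination therapy 166/185 = 89.7% → the combination therapy
Heavy smokers: bupropion 1/12 = 8.3%, the combination therapy 1/9 = 11.1% → the combination therapy
Overall: bupropion 140/182 = 76.9%, the combination therapy 167/194 = 86.1% → the combination therapy
The combination therapy wins overall and in every dependence group — no reversal.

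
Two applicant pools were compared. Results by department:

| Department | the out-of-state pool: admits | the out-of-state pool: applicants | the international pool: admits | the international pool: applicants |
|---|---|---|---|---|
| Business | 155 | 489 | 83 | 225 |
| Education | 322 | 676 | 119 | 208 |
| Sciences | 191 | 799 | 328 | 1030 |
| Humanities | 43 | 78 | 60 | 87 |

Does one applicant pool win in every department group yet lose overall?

No

Business: the out-of-state pool 155/489 = 31.7%, the international pool 83/225 = 36.9% → the international pool
Education: the out-of-state pool 322/676 = 47.6%, the international pool 119/208 = 57.2% → the international pool
Sciences: the out-of-state pool 191/799 = 23.9%, the international pool 328/1030 = 31.8% → the international pool
Humanities: the out-of-state pool 43/78 = 55.1%, the international pool 60/87 = 69.0% → the international pool
Overall: the out-of-state pool 711/2042 = 34.8%, the international pool 590/1550 = 38.1% → the international pool
The international pool wins overall and in every department group — no reversal.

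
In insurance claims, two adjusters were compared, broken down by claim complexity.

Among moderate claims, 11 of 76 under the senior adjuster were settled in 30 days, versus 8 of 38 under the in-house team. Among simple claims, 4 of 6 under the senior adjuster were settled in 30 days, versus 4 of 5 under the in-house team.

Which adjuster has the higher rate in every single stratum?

the in-house team

Moderate: the senior adjuster 11/76 = 14.5%, the in-house team 8/38 = 21.1% → the in-house team
Simple: the senior adjuster 4/6 = 66.7%, the in-house team 4/5 = 80.0% → the in-house team
The in-house team has the higher rate in both groups.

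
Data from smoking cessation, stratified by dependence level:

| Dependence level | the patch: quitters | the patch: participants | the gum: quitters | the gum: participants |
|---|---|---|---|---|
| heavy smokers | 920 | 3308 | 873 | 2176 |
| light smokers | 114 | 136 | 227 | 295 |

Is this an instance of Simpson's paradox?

No

Heavy smokers: the patch 920/3308 = 27.8%, the gum 873/2176 = 40.1% → the gum
Light smokers: the patch 114/136 = 83.8%, the gum 227/295 = 76.9% → the patch
Overall: the patch 1034/3444 = 30.0%, the gum 1100/2471 = 44.5% → the gum
Neither sweeps: the patch wins 1 of 2 groups, the gum wins 1. The gum wins overall but not every group — no Simpson reversal.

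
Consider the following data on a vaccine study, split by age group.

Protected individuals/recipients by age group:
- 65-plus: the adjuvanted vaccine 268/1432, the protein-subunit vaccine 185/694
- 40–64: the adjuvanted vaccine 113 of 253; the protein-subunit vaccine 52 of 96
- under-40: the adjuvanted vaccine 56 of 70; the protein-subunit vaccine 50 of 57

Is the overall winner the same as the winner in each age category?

65-plus: the adjuvanted vaccine 268/1432 = 18.7%, the protein-subunit vaccine 185/694 = 26.7% → the protein-subunit vaccine
40–64: the adjuvanted vaccine 113/253 = 44.7%, the protein-subunit vaccine 52/96 = 54.2% → the protein-subunit vaccine
Under-40: the adjuvanted vaccine 56/70 = 80.0%, the protein-subunit vaccine 50/57 = 87.7% → the protein-subunit vaccine
Overall: the adjuvanted vaccine 437/1755 = 24.9%, the protein-subunit vaccine 287/847 = 33.9% → the protein-subunit vaccine
The protein-subunit vaccine wins overall and in every age group — no reversal.

Yes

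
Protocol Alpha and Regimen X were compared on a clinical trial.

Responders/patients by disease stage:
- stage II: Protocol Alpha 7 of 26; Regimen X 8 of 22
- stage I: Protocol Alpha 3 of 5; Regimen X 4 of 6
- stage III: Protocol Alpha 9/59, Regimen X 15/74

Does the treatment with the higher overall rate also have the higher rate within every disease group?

Stage II: Protocol Alpha 7/26 = 26.9%, Regimen X 8/22 = 36.4% → Regimen X
Stage I: Protocol Alpha 3/5 = 60.0%, Regimen X 4/6 = 66.7% → Regimen X
Stage III: Protocol Alpha 9/59 = 15.3%, Regimen X 15/74 = 20.3% → Regimen X
Overall: Protocol Alpha 19/90 = 21.1%, Regimen X 27/102 = 26.5% → Regimen X
Regimen X wins overall and in every disease group — no reversal.

Yes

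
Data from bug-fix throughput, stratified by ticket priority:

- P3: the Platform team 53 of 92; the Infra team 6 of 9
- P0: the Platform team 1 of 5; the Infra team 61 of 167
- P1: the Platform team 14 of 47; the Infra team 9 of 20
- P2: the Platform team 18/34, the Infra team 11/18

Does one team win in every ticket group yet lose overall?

Yes

P3: the Platform team 53/92 = 57.6%, the Infra team 6/9 = 66.7% → the Infra team
P0: the Platform team 1/5 = 20.0%, the Infra team 61/167 = 36.5% → the Infra team
P1: the Platform team 14/47 = 29.8%, the Infra team 9/20 = 45.0% → the Infra team
P2: the Platform team 18/34 = 52.9%, the Infra team 11/18 = 61.1% → the Infra team
Overall: the Platform team 86/178 = 48.3%, the Infra team 87/214 = 40.7% → the Platform team
The Infra team wins each ticket group but the Platform team wins overall — the comparison reverses. The Infra team's tickets skew toward P0, which has a lower base rate.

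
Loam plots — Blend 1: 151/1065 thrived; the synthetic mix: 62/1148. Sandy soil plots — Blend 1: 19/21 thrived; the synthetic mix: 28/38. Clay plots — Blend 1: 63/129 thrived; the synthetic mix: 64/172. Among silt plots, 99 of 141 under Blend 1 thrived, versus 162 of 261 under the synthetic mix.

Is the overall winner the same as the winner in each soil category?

Yes

Loam: Blend 1 151/1065 = 14.2%, the synthetic mix 62/1148 = 5.4% → Blend 1
Sandy soil: Blend 1 19/21 = 90.5%, the synthetic mix 28/38 = 73.7% → Blend 1
Clay: Blend 1 63/129 = 48.8%, the synthetic mix 64/172 = 37.2% → Blend 1
Silt: Blend 1 99/141 = 70.2%, the synthetic mix 162/261 = 62.1% → Blend 1
Overall: Blend 1 332/1356 = 24.5%, the synthetic mix 316/1619 = 19.5% → Blend 1
Blend 1 wins overall and in every soil group — no reversal.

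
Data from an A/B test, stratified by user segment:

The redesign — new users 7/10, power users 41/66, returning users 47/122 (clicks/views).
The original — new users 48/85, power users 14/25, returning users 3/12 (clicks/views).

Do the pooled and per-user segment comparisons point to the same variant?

New users: the redesign 7/10 = 70.0%, the original 48/85 = 56.5% → the redesign
Power users: the redesign 41/66 = 62.1%, the original 14/25 = 56.0% → the redesign
Returning users: the redesign 47/122 = 38.5%, the original 3/12 = 25.0% → the redesign
Overall: the redesign 95/198 = 48.0%, the original 65/122 = 53.3% → the original
The redesign wins each user group but the original wins overall — the comparison reverses. The redesign's views skew toward returning users, which has a lower base rate.

No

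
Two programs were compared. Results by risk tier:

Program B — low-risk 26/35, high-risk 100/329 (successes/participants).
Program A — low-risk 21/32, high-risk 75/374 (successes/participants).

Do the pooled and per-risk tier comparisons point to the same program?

Yes

Low-risk: Program B 26/35 = 74.3%, Program A 21/32 = 65.6% → Program B
High-risk: Program B 100/329 = 30.4%, Program A 75/374 = 20.1% → Program B
Overall: Program B 126/364 = 34.6%, Program A 96/406 = 23.6% → Program B
Program B wins overall and in every risk group — no reversal.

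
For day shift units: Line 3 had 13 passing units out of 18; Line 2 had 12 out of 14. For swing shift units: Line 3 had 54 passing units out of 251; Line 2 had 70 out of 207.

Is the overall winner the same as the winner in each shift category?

Yes

Day shift: Line 3 13/18 = 72.2%, Line 2 12/14 = 85.7% → Line 2
Swing shift: Line 3 54/251 = 21.5%, Line 2 70/207 = 33.8% → Line 2
Overall: Line 3 67/269 = 24.9%, Line 2 82/221 = 37.1% → Line 2
Line 2 wins overall and in every shift group — no reversal.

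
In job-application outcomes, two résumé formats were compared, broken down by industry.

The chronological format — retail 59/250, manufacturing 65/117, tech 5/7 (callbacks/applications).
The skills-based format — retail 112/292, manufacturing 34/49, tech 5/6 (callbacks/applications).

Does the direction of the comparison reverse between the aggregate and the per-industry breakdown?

Retail: the chronological format 59/250 = 23.6%, the skills-based format 112/292 = 38.4% → the skills-based format
Manufacturing: the chronological format 65/117 = 55.6%, the skills-based format 34/49 = 69.4% → the skills-based format
Tech: the chronological format 5/7 = 71.4%, the skills-based format 5/6 = 83.3% → the skills-based format
Overall: the chronological format 129/374 = 34.5%, the skills-based format 151/347 = 43.5% → the skills-based format
The skills-based format wins overall and in every industry group — no reversal.

No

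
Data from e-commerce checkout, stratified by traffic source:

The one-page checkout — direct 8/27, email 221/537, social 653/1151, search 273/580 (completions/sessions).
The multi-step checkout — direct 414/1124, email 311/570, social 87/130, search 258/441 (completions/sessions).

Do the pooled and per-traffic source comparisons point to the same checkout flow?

No

Direct: the one-page checkout 8/27 = 29.6%, the multi-step checkout 414/1124 = 36.8% → the multi-step checkout
Email: the one-page checkout 221/537 = 41.2%, the multi-step checkout 311/570 = 54.6% → the multi-step checkout
Social: the one-page checkout 653/1151 = 56.7%, the multi-step checkout 87/130 = 66.9% → the multi-step checkout
Search: the one-page checkout 273/580 = 47.1%, the multi-step checkout 258/441 = 58.5% → the multi-step checkout
Overall: the one-page checkout 1155/2295 = 50.3%, the multi-step checkout 1070/2265 = 47.2% → the one-page checkout
The multi-step checkout wins each traffic group but the one-page checkout wins overall — the comparison reverses. The multi-step checkout's sessions skew toward direct, which has a lower base rate.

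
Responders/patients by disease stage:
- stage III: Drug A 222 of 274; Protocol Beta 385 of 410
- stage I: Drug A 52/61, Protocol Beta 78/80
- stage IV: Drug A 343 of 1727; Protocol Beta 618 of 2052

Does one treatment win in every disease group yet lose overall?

No

Stage III: Drug A 222/274 = 81.0%, Protocol Beta 385/410 = 93.9% → Protocol Beta
Stage I: Drug A 52/61 = 85.2%, Protocol Beta 78/80 = 97.5% → Protocol Beta
Stage IV: Drug A 343/1727 = 19.9%, Protocol Beta 618/2052 = 30.1% → Protocol Beta
Overall: Drug A 617/2062 = 29.9%, Protocol Beta 1081/2542 = 42.5% → Protocol Beta
Protocol Beta wins overall and in every disease group — no reversal.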